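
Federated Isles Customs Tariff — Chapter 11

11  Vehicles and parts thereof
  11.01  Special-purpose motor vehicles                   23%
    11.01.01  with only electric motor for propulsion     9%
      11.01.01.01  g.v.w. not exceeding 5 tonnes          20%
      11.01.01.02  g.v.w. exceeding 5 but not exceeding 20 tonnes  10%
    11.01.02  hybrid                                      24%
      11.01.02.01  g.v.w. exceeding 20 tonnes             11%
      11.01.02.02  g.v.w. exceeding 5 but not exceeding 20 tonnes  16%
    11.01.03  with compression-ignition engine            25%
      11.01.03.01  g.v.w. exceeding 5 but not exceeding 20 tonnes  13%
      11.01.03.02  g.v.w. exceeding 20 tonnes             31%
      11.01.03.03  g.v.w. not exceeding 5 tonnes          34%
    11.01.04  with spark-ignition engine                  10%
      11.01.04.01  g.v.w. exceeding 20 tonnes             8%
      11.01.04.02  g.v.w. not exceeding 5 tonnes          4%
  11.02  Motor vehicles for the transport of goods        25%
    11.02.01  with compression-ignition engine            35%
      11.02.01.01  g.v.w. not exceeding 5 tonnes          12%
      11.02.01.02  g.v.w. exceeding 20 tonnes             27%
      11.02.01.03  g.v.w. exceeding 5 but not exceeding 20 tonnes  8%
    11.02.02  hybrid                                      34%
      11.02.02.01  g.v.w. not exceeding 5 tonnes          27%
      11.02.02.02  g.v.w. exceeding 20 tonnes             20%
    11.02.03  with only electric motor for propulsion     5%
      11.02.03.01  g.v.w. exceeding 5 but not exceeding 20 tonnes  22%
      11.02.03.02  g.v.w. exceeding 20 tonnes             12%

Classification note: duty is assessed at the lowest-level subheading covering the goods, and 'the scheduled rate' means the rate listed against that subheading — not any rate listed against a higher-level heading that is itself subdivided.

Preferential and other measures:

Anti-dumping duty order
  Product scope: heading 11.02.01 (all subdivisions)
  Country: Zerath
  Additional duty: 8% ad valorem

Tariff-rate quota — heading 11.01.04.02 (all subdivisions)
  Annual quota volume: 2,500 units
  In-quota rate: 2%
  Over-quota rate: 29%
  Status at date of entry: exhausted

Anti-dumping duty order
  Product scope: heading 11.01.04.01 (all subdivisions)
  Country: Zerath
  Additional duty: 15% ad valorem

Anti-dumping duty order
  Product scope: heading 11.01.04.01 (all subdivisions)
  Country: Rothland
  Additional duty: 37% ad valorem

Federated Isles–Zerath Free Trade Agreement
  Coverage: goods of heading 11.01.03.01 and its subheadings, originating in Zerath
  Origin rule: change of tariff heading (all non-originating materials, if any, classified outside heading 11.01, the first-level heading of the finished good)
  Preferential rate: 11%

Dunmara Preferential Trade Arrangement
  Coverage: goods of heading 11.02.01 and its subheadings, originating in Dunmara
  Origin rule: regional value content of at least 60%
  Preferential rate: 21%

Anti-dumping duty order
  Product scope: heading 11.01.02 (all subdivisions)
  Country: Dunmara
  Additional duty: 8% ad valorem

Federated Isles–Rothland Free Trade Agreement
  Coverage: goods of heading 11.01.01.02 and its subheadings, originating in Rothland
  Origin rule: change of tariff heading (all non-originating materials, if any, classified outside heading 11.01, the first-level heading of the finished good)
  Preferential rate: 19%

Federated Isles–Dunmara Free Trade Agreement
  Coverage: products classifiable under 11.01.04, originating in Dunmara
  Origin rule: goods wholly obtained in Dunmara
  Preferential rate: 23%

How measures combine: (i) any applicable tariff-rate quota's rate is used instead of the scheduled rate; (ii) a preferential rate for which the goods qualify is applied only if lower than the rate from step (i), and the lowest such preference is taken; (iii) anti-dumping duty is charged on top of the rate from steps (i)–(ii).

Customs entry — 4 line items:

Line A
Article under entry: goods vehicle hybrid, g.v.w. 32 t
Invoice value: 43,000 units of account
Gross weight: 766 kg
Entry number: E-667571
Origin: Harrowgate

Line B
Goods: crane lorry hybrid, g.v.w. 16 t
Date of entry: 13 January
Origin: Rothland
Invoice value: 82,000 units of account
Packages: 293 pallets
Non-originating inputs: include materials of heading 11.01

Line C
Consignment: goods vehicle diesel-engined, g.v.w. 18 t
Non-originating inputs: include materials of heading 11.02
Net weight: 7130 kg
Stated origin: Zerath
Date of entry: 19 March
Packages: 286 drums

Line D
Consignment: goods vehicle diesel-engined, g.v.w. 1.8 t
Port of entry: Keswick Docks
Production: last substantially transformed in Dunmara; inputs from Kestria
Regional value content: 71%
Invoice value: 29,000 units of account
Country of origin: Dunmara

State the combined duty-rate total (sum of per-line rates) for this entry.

Line A: goods vehicle → 11.02; hybrid → 11.02.02; g.v.w. 32 t → 11.02.02.02. Scheduled 20%. No special measure applies. → 20%.
Line B: crane lorry → 11.01; hybrid → 11.01.02; g.v.w. 16 t → 11.01.02.02. Scheduled 16%. Rothland agreement on 11.01.01.02: 11.01.02.02 not covered. → 16%.
Line C: goods vehicle → 11.02; diesel-engined → 11.02.01; g.v.w. 18 t → 11.02.01.03. Scheduled 8%. Zerath agreement on 11.01.03.01: 11.02.01.03 not covered; anti-dumping (Zerath, 11.02.01): +8%; total 8% + 8% = 16%. → 16%.
Line D: goods vehicle → 11.02; diesel-engined → 11.02.01; g.v.w. 1.8 t → 11.02.01.01. Scheduled 12%. Dunmara agreement on 11.02.01: RVC ≥ 60% → 21% available; Dunmara agreement on 11.01.04: 11.02.01.01 not covered; preference 21% not lower than 12% → no reduction. → 12%.
Sum: 20% + 16% + 16% + 12% = 64%.

64%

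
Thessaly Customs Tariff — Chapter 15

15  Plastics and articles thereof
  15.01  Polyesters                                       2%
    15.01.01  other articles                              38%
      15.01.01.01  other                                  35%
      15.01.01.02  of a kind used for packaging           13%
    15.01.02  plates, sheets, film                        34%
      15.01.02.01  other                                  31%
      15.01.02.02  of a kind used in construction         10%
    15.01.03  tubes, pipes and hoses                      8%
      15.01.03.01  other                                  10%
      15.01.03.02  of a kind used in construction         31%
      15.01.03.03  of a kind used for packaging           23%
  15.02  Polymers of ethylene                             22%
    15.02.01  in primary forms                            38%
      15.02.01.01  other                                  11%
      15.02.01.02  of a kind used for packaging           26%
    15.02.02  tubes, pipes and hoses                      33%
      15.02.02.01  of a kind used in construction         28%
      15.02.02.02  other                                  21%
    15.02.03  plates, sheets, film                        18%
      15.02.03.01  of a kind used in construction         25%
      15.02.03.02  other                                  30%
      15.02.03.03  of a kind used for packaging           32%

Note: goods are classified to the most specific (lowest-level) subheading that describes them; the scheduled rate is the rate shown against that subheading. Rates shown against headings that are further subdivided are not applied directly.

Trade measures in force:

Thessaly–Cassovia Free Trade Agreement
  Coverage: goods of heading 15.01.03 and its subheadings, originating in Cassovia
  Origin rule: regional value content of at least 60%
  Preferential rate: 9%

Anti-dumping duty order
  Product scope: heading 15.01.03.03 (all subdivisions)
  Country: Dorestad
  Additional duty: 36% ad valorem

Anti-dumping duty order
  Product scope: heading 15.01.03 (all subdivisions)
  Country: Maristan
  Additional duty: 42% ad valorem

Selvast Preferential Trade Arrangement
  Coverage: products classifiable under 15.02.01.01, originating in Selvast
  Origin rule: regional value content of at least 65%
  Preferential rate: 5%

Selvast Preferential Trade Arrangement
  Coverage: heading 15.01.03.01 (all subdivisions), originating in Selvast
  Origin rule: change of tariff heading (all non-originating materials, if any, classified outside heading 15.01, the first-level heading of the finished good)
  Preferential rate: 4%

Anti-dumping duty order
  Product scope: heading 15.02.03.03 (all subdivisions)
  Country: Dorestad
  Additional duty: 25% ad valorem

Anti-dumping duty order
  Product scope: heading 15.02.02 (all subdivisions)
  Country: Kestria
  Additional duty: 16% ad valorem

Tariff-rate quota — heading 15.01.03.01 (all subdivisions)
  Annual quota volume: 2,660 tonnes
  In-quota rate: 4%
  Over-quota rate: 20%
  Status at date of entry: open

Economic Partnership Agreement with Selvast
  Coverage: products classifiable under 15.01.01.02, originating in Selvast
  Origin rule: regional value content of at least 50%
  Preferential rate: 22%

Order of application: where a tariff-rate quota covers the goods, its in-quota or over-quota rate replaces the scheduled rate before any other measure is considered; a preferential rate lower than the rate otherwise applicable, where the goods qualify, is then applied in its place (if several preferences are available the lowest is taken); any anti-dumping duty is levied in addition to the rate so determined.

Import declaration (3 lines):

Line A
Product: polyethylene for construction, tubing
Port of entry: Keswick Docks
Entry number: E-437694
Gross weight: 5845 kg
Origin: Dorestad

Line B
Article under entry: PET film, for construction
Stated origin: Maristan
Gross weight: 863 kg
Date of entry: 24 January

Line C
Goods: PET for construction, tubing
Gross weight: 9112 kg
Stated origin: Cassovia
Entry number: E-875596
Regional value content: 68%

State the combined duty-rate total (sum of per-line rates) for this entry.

47%

Line A: polyethylene → 15.02; tubing → 15.02.02; for construction → 15.02.02.01. Scheduled 28%. No special measure applies. → 28%.
Line B: PET → 15.01; film → 15.01.02; for construction → 15.01.02.02. Scheduled 10%. No special measure applies. → 10%.
Line C: PET → 15.01; tubing → 15.01.03; for construction → 15.01.03.02. Scheduled 31%. Cassovia agreement on 15.01.03: RVC ≥ 60% → 9% available; preferential 9%. → 9%.
Sum: 28% + 10% + 9% = 47%.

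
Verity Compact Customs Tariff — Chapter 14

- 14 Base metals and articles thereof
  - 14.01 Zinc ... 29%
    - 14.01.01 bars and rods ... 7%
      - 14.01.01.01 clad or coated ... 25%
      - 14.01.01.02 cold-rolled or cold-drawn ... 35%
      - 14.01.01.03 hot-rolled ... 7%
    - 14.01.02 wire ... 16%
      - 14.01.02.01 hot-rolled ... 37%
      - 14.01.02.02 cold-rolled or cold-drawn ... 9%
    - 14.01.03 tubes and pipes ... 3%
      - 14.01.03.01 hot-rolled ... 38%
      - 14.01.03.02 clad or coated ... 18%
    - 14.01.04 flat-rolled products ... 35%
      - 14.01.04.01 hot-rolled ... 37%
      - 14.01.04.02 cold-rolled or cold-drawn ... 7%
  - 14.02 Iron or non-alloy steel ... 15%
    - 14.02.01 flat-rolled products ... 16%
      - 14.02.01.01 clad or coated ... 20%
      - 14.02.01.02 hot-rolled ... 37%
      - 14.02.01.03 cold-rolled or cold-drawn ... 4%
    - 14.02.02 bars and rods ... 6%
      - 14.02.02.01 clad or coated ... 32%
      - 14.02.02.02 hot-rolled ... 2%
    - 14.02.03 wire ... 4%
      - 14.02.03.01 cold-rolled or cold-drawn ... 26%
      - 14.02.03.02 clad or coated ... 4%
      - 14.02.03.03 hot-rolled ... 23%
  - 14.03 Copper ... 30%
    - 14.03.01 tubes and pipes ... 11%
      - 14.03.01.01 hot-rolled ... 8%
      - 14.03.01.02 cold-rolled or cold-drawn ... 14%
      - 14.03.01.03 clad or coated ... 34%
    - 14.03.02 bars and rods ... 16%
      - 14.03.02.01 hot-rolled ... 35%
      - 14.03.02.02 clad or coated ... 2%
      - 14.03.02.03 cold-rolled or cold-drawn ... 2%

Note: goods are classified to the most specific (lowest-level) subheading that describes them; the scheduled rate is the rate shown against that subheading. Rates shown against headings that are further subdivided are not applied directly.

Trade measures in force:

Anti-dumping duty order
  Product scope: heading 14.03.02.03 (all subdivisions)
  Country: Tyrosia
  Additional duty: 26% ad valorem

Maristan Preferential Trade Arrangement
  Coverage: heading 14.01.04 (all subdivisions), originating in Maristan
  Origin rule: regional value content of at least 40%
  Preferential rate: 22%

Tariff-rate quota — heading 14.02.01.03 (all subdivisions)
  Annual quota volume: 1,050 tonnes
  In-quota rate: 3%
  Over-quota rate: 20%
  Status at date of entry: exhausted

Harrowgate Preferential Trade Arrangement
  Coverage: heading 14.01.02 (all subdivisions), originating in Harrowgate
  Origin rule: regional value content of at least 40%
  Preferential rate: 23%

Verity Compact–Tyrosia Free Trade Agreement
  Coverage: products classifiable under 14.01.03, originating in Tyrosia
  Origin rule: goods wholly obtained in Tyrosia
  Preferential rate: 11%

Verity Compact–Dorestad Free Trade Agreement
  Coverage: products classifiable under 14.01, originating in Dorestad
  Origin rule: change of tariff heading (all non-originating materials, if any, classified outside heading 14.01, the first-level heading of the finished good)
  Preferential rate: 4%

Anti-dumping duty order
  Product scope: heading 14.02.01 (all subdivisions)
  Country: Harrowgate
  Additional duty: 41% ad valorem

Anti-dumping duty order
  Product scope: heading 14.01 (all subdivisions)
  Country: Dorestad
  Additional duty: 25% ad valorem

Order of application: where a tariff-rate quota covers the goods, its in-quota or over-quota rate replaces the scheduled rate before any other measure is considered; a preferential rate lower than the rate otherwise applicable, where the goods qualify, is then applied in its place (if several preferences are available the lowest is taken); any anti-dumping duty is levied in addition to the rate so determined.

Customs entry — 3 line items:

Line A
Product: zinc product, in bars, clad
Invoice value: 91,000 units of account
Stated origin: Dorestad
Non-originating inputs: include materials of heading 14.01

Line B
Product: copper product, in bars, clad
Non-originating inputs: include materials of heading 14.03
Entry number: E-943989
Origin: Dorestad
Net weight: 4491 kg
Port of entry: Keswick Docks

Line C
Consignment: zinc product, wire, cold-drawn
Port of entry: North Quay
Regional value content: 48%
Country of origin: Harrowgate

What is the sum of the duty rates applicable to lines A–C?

61%

Line A: zinc → 14.01; in bars → 14.01.01; clad → 14.01.01.01. Scheduled 25%. Dorestad agreement on 14.01: CTH not met; anti-dumping (Dorestad, 14.01): +25%; total 25% + 25% = 50%. → 50%.
Line B: copper → 14.03; in bars → 14.03.02; clad → 14.03.02.02. Scheduled 2%. Dorestad agreement on 14.01: 14.03.02.02 not covered. → 2%.
Line C: zinc → 14.01; wire → 14.01.02; cold-drawn → 14.01.02.02. Scheduled 9%. Harrowgate agreement on 14.01.02: RVC ≥ 40% → 23% available; preference 23% not lower than 9% → no reduction. → 9%.
Sum: 50% + 2% + 9% = 61%.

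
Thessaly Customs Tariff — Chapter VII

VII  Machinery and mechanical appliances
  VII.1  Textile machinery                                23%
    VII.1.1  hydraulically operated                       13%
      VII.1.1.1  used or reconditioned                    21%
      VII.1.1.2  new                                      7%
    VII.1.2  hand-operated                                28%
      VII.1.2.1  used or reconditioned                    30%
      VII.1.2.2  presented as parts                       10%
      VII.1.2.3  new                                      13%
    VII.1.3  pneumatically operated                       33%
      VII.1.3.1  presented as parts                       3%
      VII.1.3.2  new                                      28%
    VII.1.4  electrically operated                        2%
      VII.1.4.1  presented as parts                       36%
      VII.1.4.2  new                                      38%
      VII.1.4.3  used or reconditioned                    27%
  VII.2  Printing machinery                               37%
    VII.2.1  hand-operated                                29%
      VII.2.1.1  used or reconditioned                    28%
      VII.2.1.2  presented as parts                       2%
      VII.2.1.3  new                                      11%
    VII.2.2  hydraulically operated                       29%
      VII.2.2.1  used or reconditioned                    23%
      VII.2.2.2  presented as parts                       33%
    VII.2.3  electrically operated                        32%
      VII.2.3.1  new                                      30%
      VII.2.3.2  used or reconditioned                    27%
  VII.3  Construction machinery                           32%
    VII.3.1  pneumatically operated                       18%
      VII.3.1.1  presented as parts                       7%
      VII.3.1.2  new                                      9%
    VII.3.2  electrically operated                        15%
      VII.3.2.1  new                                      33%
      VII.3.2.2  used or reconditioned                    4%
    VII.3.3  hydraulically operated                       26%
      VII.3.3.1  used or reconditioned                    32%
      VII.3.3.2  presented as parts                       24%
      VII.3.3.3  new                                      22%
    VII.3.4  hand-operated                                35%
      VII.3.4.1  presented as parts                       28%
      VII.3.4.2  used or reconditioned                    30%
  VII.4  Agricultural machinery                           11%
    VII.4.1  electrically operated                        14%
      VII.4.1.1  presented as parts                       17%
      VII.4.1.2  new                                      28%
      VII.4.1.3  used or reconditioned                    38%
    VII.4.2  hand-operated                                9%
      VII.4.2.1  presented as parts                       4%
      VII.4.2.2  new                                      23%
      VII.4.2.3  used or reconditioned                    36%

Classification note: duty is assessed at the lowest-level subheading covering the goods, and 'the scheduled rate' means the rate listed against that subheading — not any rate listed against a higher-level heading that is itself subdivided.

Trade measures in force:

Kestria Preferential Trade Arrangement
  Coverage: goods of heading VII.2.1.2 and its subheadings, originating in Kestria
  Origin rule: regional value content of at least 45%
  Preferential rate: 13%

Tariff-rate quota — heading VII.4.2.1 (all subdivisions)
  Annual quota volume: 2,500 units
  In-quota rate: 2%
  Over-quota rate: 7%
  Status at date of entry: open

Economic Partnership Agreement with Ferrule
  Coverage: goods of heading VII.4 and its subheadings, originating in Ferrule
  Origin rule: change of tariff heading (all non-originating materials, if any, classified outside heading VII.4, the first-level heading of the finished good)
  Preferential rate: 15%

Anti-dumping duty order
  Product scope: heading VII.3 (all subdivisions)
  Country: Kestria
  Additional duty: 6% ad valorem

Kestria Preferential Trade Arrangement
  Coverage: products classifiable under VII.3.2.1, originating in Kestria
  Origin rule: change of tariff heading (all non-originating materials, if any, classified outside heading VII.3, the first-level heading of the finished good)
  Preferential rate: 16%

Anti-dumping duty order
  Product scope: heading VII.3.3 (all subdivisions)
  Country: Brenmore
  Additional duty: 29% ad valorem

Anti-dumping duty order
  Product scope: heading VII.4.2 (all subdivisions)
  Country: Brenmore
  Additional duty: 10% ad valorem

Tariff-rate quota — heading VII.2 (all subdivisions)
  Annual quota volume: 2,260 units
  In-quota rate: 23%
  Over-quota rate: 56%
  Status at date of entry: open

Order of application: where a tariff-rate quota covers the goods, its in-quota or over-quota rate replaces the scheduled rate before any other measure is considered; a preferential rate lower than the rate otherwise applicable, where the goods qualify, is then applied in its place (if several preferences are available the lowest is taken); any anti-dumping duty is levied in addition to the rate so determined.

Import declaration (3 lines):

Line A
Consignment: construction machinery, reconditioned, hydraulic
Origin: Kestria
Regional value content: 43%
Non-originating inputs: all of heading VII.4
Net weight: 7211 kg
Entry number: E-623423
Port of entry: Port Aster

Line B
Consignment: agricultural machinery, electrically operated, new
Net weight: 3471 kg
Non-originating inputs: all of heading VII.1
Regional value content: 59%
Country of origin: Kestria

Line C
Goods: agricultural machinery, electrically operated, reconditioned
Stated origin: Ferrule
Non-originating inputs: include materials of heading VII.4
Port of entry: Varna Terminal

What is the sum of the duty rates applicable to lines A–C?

104%

Line A: construction → VII.3; hydraulic → VII.3.3; reconditioned → VII.3.3.1. Scheduled 32%. Kestria agreement on VII.2.1.2: VII.3.3.1 not covered; Kestria agreement on VII.3.2.1: VII.3.3.1 not covered; anti-dumping (Kestria, VII.3): +6%; total 32% + 6% = 38%. → 38%.
Line B: agricultural → VII.4; electrically operated → VII.4.1; new → VII.4.1.2. Scheduled 28%. Kestria agreement on VII.2.1.2: VII.4.1.2 not covered; Kestria agreement on VII.3.2.1: VII.4.1.2 not covered. → 28%.
Line C: agricultural → VII.4; electrically operated → VII.4.1; reconditioned → VII.4.1.3. Scheduled 38%. Ferrule agreement on VII.4: CTH not met. → 38%.
Sum: 38% + 28% + 38% = 104%.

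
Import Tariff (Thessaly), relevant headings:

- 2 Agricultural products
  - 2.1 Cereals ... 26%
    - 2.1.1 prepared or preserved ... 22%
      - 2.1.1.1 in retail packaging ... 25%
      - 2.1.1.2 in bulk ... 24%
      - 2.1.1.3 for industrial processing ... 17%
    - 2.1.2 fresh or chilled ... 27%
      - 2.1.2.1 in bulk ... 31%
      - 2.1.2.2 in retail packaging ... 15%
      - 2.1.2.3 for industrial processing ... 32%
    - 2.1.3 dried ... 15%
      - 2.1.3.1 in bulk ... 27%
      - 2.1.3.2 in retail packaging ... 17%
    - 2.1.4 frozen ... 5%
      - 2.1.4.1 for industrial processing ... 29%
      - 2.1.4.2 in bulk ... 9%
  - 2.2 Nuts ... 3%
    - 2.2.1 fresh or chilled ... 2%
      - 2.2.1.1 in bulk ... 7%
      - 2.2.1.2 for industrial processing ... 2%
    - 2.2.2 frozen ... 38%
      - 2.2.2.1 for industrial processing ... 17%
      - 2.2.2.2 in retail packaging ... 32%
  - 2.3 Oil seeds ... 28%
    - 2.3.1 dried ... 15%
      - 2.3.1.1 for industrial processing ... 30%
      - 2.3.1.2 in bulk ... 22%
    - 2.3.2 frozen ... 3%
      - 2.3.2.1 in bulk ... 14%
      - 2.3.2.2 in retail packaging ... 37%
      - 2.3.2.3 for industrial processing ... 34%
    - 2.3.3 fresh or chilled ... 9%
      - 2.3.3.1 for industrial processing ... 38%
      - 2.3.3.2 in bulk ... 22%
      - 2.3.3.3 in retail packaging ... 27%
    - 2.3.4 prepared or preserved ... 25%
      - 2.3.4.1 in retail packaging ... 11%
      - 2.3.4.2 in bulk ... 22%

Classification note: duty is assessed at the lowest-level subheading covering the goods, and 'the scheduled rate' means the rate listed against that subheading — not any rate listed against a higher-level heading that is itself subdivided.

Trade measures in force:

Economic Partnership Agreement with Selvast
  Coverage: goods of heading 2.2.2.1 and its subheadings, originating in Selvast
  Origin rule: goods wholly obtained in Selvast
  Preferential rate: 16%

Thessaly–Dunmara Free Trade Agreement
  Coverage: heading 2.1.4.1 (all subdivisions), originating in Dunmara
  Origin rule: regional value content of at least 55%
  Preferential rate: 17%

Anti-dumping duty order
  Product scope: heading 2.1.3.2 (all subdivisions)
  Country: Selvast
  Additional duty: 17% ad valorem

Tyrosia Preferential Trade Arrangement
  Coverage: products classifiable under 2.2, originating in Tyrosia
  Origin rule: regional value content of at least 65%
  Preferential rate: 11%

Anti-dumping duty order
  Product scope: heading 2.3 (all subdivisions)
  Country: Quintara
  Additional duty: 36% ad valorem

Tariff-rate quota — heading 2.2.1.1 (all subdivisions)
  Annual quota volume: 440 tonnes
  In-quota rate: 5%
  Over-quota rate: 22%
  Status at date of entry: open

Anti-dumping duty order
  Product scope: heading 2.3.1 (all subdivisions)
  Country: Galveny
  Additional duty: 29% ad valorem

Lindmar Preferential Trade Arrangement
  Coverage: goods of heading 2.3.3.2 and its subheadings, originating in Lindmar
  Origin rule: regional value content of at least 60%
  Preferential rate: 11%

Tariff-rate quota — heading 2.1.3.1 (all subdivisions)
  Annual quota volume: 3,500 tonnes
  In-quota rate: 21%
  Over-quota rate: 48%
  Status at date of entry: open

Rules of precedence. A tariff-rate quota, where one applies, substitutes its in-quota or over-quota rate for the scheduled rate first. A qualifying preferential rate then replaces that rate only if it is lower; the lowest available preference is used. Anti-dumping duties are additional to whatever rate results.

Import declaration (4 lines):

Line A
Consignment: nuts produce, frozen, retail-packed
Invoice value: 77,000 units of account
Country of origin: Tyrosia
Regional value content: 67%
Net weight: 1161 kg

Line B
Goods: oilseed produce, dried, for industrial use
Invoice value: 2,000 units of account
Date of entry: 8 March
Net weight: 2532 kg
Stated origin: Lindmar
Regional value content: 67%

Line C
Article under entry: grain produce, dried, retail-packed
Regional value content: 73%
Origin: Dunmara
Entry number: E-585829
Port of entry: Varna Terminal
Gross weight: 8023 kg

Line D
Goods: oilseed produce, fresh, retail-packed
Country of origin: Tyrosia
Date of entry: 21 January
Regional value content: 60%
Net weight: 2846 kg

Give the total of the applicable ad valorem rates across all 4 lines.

85%

Line A: nuts → 2.2; frozen → 2.2.2; retail-packed → 2.2.2.2. Scheduled 32%. Tyrosia agreement on 2.2: RVC ≥ 65% → 11% available; preferential 11%. → 11%.
Line B: oilseed → 2.3; dried → 2.3.1; for industrial use → 2.3.1.1. Scheduled 30%. Lindmar agreement on 2.3.3.2: 2.3.1.1 not covered. → 30%.
Line C: grain → 2.1; dried → 2.1.3; retail-packed → 2.1.3.2. Scheduled 17%. Dunmara agreement on 2.1.4.1: 2.1.3.2 not covered. → 17%.
Line D: oilseed → 2.3; fresh → 2.3.3; retail-packed → 2.3.3.3. Scheduled 27%. Tyrosia agreement on 2.2: 2.3.3.3 not covered. → 27%.
Sum: 11% + 30% + 17% + 27% = 85%.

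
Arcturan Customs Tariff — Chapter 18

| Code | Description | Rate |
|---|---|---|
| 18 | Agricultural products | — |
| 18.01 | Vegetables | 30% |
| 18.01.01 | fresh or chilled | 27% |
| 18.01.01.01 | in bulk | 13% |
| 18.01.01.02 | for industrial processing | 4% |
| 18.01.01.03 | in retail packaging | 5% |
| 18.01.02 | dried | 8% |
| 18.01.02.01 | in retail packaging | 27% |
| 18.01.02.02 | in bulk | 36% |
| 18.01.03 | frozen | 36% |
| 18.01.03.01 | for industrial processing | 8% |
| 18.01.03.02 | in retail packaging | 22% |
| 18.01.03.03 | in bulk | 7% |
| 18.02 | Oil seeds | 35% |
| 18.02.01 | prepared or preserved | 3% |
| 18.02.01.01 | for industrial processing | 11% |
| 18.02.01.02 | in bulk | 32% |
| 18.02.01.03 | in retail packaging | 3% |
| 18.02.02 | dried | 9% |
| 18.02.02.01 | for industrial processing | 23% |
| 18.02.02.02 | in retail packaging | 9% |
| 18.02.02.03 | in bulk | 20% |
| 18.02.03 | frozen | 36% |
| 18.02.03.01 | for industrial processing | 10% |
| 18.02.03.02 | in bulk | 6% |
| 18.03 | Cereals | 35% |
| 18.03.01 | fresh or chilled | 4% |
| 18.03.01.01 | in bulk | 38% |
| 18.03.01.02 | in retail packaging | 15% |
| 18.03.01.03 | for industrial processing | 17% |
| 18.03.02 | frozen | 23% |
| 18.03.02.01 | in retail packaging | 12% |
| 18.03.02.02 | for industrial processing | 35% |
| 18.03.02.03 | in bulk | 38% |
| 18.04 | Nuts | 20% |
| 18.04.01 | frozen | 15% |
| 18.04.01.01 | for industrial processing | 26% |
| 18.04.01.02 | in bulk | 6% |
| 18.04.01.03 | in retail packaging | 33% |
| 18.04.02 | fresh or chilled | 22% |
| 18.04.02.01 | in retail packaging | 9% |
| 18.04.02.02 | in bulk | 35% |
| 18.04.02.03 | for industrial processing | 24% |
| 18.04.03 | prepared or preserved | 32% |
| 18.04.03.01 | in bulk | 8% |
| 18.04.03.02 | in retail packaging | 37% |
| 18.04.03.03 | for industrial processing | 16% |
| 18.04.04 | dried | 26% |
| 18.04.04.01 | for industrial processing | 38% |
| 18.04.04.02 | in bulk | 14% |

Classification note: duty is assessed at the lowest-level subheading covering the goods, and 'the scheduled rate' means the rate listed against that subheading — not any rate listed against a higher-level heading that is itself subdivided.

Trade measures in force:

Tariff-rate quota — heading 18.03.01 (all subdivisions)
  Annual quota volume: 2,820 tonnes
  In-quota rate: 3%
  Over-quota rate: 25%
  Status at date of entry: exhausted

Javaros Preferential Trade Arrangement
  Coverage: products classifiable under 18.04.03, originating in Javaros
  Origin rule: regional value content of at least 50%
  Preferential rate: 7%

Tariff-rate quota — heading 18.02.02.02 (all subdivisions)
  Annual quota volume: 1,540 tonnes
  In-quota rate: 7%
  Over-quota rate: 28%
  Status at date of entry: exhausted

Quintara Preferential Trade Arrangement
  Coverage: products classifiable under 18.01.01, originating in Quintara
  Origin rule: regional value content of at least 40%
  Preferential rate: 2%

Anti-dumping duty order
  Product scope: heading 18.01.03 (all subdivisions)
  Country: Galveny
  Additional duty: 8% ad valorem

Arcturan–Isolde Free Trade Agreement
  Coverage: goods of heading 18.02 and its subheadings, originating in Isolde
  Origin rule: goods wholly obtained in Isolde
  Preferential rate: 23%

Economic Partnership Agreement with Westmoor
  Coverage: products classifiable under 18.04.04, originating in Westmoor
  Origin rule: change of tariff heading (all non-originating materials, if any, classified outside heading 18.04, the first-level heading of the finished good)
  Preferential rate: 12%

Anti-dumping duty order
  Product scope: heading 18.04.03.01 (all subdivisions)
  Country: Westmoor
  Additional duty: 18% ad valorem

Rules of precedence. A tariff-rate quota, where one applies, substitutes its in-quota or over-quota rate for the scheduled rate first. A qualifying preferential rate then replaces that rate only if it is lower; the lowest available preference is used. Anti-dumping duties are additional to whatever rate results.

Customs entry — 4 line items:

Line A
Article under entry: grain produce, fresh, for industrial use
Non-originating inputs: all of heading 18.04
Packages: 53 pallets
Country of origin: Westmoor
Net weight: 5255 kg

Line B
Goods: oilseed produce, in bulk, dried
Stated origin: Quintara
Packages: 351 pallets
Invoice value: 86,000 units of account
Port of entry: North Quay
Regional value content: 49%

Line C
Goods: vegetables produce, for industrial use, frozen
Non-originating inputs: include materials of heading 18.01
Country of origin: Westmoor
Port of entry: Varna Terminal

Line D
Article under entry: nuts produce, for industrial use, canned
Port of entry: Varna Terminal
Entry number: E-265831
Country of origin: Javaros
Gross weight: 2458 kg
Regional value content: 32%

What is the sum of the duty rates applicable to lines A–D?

69%

Line A: grain → 18.03; fresh → 18.03.01; for industrial use → 18.03.01.03. Scheduled 17%. quota on 18.03.01 exhausted → over-quota 25%; Westmoor agreement on 18.04.04: 18.03.01.03 not covered. → 25%.
Line B: oilseed → 18.02; dried → 18.02.02; in bulk → 18.02.02.03. Scheduled 20%. Quintara agreement on 18.01.01: 18.02.02.03 not covered. → 20%.
Line C: vegetables → 18.01; frozen → 18.01.03; for industrial use → 18.01.03.01. Scheduled 8%. Westmoor agreement on 18.04.04: 18.01.03.01 not covered. → 8%.
Line D: nuts → 18.04; canned → 18.04.03; for industrial use → 18.04.03.03. Scheduled 16%. Javaros agreement on 18.04.03: RVC < 50%. → 16%.
Sum: 25% + 20% + 8% + 16% = 69%.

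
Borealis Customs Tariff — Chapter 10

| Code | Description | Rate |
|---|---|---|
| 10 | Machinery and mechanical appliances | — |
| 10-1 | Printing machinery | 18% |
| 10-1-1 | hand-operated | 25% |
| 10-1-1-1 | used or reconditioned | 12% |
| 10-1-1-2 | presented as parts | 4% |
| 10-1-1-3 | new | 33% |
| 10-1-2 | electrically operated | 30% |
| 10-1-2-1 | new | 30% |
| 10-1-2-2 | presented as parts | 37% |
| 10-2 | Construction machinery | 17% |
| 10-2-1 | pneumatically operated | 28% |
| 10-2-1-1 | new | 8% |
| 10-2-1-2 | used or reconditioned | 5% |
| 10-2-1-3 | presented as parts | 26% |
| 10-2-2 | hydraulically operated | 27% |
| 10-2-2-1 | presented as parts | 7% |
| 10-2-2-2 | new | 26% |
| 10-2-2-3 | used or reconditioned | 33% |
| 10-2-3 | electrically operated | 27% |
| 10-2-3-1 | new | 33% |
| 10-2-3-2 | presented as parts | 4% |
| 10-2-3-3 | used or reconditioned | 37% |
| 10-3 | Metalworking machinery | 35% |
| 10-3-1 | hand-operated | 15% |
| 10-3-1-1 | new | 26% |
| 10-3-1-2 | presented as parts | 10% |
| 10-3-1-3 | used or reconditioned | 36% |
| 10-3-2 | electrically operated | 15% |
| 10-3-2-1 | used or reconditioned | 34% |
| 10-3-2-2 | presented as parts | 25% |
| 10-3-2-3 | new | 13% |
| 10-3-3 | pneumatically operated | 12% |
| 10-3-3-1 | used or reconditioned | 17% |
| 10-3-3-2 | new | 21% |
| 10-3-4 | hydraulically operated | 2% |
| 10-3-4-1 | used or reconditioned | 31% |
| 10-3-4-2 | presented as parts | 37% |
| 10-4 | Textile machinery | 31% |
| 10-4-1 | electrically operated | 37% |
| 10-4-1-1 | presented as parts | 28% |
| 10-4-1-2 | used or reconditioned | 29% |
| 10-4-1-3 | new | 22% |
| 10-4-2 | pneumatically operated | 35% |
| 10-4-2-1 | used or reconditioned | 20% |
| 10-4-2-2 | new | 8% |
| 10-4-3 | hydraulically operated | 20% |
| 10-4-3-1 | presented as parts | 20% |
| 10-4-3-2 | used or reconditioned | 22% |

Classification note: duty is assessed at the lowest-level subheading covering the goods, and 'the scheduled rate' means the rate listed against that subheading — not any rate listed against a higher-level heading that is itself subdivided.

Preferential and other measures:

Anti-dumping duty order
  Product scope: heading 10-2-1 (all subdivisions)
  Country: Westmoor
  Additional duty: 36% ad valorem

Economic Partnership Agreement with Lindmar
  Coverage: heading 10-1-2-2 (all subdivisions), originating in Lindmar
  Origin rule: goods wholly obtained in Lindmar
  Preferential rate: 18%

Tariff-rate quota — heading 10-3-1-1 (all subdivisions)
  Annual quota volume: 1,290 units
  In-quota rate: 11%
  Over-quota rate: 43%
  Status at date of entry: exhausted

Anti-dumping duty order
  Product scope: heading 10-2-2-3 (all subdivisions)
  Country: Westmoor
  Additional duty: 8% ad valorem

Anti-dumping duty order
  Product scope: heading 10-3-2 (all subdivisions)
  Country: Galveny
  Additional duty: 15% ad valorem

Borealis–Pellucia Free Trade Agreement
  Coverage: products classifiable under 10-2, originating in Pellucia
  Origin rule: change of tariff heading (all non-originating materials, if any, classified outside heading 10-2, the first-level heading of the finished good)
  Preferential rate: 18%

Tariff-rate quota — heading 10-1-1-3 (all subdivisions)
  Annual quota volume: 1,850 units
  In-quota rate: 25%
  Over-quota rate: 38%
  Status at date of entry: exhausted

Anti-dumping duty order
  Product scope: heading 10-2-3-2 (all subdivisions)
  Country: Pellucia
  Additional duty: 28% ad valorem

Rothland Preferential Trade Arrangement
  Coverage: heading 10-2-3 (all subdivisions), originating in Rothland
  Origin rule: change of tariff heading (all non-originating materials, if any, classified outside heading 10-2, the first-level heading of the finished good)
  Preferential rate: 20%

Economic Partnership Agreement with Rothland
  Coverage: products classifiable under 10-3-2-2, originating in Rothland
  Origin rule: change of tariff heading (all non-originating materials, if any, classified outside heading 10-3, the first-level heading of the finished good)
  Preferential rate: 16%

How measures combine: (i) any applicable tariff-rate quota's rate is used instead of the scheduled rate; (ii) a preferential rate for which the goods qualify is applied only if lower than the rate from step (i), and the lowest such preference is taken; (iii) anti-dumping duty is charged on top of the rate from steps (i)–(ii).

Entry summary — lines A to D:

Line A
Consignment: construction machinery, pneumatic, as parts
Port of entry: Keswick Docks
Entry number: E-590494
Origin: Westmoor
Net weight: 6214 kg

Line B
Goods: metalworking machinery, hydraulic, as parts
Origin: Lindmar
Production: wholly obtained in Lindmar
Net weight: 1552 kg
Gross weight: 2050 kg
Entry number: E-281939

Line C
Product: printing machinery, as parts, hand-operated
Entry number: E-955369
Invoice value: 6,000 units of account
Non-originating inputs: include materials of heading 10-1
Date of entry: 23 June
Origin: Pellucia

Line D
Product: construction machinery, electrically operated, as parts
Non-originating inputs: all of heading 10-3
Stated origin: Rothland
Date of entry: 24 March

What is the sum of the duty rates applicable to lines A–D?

107%

Line A: construction → 10-2; pneumatic → 10-2-1; as parts → 10-2-1-3. Scheduled 26%. anti-dumping (Westmoor, 10-2-1): +36%; total 26% + 36% = 62%. → 62%.
Line B: metalworking → 10-3; hydraulic → 10-3-4; as parts → 10-3-4-2. Scheduled 37%. Lindmar agreement on 10-1-2-2: 10-3-4-2 not covered. → 37%.
Line C: printing → 10-1; hand-operated → 10-1-1; as parts → 10-1-1-2. Scheduled 4%. Pellucia agreement on 10-2: 10-1-1-2 not covered. → 4%.
Line D: construction → 10-2; electrically operated → 10-2-3; as parts → 10-2-3-2. Scheduled 4%. Rothland agreement on 10-2-3: CTH met → 20% available; Rothland agreement on 10-3-2-2: 10-2-3-2 not covered; preference 20% not lower than 4% → no reduction. → 4%.
Sum: 62% + 37% + 4% + 4% = 107%.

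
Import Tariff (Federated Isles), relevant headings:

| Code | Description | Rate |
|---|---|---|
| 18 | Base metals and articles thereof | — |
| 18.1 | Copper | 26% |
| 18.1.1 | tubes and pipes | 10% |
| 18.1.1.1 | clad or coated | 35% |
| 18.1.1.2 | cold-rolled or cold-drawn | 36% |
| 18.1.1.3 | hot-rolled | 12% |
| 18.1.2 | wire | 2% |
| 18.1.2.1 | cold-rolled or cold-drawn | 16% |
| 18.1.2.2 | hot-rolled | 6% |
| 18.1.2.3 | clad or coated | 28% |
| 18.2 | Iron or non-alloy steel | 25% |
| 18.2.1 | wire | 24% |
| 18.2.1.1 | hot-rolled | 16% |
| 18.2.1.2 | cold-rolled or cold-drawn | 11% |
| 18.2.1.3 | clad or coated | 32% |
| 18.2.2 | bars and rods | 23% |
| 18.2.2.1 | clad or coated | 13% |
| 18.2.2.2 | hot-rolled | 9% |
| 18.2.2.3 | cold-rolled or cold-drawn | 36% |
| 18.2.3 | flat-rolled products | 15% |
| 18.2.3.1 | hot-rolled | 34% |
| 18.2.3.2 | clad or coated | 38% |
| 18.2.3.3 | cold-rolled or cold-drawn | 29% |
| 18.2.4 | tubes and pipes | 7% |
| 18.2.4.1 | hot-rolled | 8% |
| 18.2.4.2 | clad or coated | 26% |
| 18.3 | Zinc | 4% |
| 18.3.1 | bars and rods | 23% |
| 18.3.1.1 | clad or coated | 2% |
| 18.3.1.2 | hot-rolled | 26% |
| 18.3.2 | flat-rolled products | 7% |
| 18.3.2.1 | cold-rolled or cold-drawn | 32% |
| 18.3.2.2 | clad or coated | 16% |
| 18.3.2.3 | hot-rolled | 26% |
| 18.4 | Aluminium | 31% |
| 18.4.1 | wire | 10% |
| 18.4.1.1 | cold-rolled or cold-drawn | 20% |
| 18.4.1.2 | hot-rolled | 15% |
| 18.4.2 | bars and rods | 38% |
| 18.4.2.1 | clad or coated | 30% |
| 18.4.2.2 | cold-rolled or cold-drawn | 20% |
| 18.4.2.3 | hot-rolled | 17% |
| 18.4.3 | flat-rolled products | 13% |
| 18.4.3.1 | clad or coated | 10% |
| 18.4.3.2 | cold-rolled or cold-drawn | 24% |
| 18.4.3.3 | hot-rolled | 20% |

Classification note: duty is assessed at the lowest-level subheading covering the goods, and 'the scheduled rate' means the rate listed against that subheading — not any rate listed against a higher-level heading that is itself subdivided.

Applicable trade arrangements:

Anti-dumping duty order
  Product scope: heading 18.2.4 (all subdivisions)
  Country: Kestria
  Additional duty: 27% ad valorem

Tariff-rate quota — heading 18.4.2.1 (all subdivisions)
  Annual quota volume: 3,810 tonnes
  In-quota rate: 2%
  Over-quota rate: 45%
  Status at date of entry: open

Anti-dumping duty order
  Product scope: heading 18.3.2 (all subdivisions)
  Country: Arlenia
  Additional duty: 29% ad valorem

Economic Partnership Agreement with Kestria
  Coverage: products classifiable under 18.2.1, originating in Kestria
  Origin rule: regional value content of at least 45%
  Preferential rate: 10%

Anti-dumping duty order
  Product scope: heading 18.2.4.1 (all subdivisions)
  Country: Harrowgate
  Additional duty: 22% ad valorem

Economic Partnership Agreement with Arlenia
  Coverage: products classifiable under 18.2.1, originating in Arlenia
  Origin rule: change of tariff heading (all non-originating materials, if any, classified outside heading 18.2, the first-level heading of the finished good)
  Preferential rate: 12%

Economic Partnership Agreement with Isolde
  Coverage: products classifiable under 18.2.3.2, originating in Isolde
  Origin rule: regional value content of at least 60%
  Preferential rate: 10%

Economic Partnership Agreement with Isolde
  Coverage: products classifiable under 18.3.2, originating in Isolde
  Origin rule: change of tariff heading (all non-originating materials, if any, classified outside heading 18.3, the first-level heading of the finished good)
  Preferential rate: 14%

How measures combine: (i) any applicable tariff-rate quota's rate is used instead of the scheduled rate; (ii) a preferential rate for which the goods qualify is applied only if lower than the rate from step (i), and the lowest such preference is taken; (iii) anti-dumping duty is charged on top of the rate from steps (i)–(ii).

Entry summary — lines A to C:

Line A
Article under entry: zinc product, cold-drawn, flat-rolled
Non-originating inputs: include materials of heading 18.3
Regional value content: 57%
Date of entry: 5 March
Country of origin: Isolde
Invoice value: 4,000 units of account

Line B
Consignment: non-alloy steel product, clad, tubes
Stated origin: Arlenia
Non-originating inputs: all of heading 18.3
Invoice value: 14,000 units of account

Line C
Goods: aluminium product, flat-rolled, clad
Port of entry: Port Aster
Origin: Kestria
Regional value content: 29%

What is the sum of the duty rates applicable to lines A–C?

Line A: zinc → 18.3; flat-rolled → 18.3.2; cold-drawn → 18.3.2.1. Scheduled 32%. Isolde agreement on 18.2.3.2: 18.3.2.1 not covered; Isolde agreement on 18.3.2: CTH not met. → 32%.
Line B: non-alloy steel → 18.2; tubes → 18.2.4; clad → 18.2.4.2. Scheduled 26%. Arlenia agreement on 18.2.1: 18.2.4.2 not covered. → 26%.
Line C: aluminium → 18.4; flat-rolled → 18.4.3; clad → 18.4.3.1. Scheduled 10%. Kestria agreement on 18.2.1: 18.4.3.1 not covered. → 10%.
Sum: 32% + 26% + 10% = 68%.

68%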